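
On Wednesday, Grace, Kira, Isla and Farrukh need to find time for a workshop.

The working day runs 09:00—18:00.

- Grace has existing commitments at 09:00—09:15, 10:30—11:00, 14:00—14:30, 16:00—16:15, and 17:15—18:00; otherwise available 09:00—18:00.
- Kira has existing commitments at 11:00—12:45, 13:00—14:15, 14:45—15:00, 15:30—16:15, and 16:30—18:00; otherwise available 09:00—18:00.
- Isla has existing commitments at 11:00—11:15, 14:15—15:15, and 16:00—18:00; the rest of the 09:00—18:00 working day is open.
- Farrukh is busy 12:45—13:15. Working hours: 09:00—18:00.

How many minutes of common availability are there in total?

90 minutes

Grace free within 09:00–18:00: 09:15–10:30, 11:00–14:00, 14:30–16:00, 16:15–17:15.
Kira free within 09:00–18:00: 09:00–11:00, 12:45–13:00, 14:15–14:45, 15:00–15:30, 16:15–16:30.
Isla free within 09:00–18:00: 09:00–11:00, 11:15–14:15, 15:15–16:00.
Farrukh free within 09:00–18:00: 09:00–12:45, 13:15–18:00.
Grace ∩ Kira: 09:15–10:30, 12:45–13:00, 14:30–14:45, 15:00–15:30, 16:15–16:30.
Grace ∩ Kira ∩ Isla: 09:15–10:30, 12:45–13:00, 15:15–15:30.
Grace ∩ Kira ∩ Isla ∩ Farrukh: 09:15–10:30, 15:15–15:30.
Total common minutes: 75 + 15 = 90.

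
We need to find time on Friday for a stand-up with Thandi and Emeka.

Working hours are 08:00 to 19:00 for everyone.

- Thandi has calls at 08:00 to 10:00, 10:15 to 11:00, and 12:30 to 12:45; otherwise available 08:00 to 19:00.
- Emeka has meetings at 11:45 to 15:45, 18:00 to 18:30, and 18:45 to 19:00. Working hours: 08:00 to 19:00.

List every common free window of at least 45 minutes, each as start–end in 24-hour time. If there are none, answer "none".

Thandi free within 08:00–19:00: 10:00–10:15, 11:00–12:30, 12:45–19:00.
Emeka free within 08:00–19:00: 08:00–11:45, 15:45–18:00, 18:30–18:45.
Thandi ∩ Emeka: 10:00–10:15, 11:00–11:45, 15:45–18:00, 18:30–18:45.
Windows ≥ 45 min: 11:00–11:45, 15:45–18:00.

11:00–11:45, 15:45–18:00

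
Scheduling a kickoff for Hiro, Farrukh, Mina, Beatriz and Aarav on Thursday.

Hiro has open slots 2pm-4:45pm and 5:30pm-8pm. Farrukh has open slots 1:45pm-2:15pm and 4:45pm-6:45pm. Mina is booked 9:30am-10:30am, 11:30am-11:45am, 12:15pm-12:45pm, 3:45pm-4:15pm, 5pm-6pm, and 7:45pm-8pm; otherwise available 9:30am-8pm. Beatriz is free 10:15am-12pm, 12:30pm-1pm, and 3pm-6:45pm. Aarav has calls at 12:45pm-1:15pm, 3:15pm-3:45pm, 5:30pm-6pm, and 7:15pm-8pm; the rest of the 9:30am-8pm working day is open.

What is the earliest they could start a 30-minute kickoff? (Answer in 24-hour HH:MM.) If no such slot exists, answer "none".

18:00

Mina free within 09:30–20:00: 10:30–11:30, 11:45–12:15, 12:45–15:45, 16:15–17:00, 18:00–19:45.
Aarav free within 09:30–20:00: 09:30–12:45, 13:15–15:15, 15:45–17:30, 18:00–19:15.
Hiro ∩ Farrukh: 14:00–14:15, 17:30–18:45.
Hiro ∩ Farrukh ∩ Mina: 14:00–14:15, 18:00–18:45.
Hiro ∩ Farrukh ∩ Mina ∩ Beatriz: 18:00–18:45.
Hiro ∩ Farrukh ∩ Mina ∩ Beatriz ∩ Aarav: 18:00–18:45.
Windows ≥ 30 min: 18:00–18:45.
Earliest such window starts at 18:00.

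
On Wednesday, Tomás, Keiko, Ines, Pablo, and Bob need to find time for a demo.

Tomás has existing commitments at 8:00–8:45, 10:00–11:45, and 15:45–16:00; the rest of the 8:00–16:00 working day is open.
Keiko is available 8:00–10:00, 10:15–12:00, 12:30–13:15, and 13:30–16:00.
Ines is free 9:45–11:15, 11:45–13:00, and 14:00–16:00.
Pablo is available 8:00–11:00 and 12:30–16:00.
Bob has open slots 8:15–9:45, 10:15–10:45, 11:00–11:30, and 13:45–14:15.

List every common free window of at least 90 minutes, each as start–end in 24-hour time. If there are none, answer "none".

Tomás free within 08:00–16:00: 08:45–10:00, 11:45–15:45.
Tomás ∩ Keiko: 08:45–10:00, 11:45–12:00, 12:30–13:15, 13:30–15:45.
Tomás ∩ Keiko ∩ Ines: 09:45–10:00, 11:45–12:00, 12:30–13:00, 14:00–15:45.
Tomás ∩ Keiko ∩ Ines ∩ Pablo: 09:45–10:00, 12:30–13:00, 14:00–15:45.
Tomás ∩ Keiko ∩ Ines ∩ Pablo ∩ Bob: 14:00–14:15.
Windows ≥ 90 min: (none).

none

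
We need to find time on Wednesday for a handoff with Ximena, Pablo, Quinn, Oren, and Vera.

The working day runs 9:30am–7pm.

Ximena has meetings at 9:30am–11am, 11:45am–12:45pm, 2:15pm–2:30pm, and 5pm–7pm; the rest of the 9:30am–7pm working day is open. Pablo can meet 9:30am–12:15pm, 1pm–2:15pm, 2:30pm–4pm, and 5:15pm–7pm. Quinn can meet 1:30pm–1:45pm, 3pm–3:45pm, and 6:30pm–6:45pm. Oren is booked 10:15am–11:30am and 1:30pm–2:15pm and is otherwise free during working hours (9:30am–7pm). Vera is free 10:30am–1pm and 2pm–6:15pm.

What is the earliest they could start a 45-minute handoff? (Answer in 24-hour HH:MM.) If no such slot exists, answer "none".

15:00

Ximena free within 09:30–19:00: 11:00–11:45, 12:45–14:15, 14:30–17:00.
Oren free within 09:30–19:00: 09:30–10:15, 11:30–13:30, 14:15–19:00.
Ximena ∩ Pablo: 11:00–11:45, 13:00–14:15, 14:30–16:00.
Ximena ∩ Pablo ∩ Quinn: 13:30–13:45, 15:00–15:45.
Ximena ∩ Pablo ∩ Quinn ∩ Oren: 15:00–15:45.
Ximena ∩ Pablo ∩ Quinn ∩ Oren ∩ Vera: 15:00–15:45.
Windows ≥ 45 min: 15:00–15:45.
Earliest such window starts at 15:00.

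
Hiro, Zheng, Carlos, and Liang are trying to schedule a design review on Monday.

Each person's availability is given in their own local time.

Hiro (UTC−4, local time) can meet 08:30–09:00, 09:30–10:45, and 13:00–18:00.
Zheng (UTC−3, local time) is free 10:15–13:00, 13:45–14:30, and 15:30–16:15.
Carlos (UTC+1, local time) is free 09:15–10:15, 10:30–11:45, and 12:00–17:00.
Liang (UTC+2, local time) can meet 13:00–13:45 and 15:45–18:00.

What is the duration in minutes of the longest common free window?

60 minutes

Hiro → UTC: 12:30–13:00, 13:30–14:45, 17:00–22:00.
Zheng → UTC: 13:15–16:00, 16:45–17:30, 18:30–19:15.
Carlos → UTC: 08:15–09:15, 09:30–10:45, 11:00–16:00.
Liang → UTC: 11:00–11:45, 13:45–16:00.
Hiro ∩ Zheng: 13:30–14:45, 17:00–17:30, 18:30–19:15.
Hiro ∩ Zheng ∩ Carlos: 13:30–14:45.
Hiro ∩ Zheng ∩ Carlos ∩ Liang: 13:45–14:45.
Single common window of 60 minutes.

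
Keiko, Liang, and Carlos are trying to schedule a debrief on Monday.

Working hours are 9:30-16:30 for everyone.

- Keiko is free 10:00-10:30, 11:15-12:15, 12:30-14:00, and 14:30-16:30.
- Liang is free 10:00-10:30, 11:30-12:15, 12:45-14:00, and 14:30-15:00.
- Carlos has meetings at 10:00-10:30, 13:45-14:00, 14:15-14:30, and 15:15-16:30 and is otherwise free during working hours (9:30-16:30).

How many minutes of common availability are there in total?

135 minutes

Carlos free within 09:30–16:30: 09:30–10:00, 10:30–13:45, 14:00–14:15, 14:30–15:15.
Keiko ∩ Liang: 10:00–10:30, 11:30–12:15, 12:45–14:00, 14:30–15:00.
Keiko ∩ Liang ∩ Carlos: 11:30–12:15, 12:45–13:45, 14:30–15:00.
Total common minutes: 45 + 60 + 30 = 135.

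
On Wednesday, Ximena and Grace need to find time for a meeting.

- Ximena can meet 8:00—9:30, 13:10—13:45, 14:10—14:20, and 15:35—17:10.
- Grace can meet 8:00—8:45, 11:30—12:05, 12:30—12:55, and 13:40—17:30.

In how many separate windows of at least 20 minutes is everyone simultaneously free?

Ximena ∩ Grace: 08:00–08:45, 13:40–13:45, 14:10–14:20, 15:35–17:10.
Windows ≥ 20 min: 08:00–08:45, 15:35–17:10.
That's 2 windows.

2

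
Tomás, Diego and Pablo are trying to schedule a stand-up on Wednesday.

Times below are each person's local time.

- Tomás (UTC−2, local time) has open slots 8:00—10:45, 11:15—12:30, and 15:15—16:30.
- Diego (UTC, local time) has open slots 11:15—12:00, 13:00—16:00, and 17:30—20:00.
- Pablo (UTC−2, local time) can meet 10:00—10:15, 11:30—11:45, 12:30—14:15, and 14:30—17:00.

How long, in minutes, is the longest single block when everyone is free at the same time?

Tomás → UTC: 10:00–12:45, 13:15–14:30, 17:15–18:30.
Diego → UTC: 11:15–12:00, 13:00–16:00, 17:30–20:00.
Pablo → UTC: 12:00–12:15, 13:30–13:45, 14:30–16:15, 16:30–19:00.
Tomás ∩ Diego: 11:15–12:00, 13:15–14:30, 17:30–18:30.
Tomás ∩ Diego ∩ Pablo: 13:30–13:45, 17:30–18:30.
Common window lengths: 15, 60 min; longest is 60.

60 minutes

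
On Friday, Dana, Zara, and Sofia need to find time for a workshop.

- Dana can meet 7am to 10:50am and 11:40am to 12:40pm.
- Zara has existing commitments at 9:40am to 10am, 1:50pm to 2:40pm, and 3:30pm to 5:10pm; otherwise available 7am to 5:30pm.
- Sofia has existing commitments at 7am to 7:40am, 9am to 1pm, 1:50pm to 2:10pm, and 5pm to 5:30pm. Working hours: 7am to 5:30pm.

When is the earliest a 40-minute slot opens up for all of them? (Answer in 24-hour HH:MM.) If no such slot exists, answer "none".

Zara free within 07:00–17:30: 07:00–09:40, 10:00–13:50, 14:40–15:30, 17:10–17:30.
Sofia free within 07:00–17:30: 07:40–09:00, 13:00–13:50, 14:10–17:00.
Dana ∩ Zara: 07:00–09:40, 10:00–10:50, 11:40–12:40.
Dana ∩ Zara ∩ Sofia: 07:40–09:00.
Windows ≥ 40 min: 07:40–09:00.
Earliest such window starts at 07:40.

07:40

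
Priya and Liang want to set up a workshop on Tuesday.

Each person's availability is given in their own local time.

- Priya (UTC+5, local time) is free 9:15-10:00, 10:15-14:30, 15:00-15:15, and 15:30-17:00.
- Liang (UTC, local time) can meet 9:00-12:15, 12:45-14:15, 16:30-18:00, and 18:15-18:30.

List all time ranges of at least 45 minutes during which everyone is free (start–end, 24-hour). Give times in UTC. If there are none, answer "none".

Priya → UTC: 04:15–05:00, 05:15–09:30, 10:00–10:15, 10:30–12:00.
Liang → UTC: 09:00–12:15, 12:45–14:15, 16:30–18:00, 18:15–18:30.
Priya ∩ Liang: 09:00–09:30, 10:00–10:15, 10:30–12:00.
Windows ≥ 45 min: 10:30–12:00.

10:30–12:00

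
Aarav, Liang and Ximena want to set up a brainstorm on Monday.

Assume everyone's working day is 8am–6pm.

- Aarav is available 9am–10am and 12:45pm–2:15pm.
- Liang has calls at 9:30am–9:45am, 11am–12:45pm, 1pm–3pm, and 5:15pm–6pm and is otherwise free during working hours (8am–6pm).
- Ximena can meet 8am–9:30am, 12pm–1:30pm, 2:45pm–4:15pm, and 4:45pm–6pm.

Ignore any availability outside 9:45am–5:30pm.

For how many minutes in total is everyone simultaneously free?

Liang free within 08:00–18:00: 08:00–09:30, 09:45–11:00, 12:45–13:00, 15:00–17:15.
Aarav ∩ Liang: 09:00–09:30, 09:45–10:00, 12:45–13:00.
Aarav ∩ Liang ∩ Ximena: 09:00–09:30, 12:45–13:00.
Restricted to 09:45–17:30: 12:45–13:00.
Total common minutes: 15.

15 minutes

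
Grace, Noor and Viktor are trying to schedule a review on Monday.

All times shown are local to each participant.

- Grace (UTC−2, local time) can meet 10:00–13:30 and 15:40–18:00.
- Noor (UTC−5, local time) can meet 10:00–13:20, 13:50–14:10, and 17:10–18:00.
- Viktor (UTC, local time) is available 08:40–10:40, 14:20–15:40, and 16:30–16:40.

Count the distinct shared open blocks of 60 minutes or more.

Grace → UTC: 12:00–15:30, 17:40–20:00.
Noor → UTC: 15:00–18:20, 18:50–19:10, 22:10–23:00.
Viktor → UTC: 08:40–10:40, 14:20–15:40, 16:30–16:40.
Grace ∩ Noor: 15:00–15:30, 17:40–18:20, 18:50–19:10.
Grace ∩ Noor ∩ Viktor: 15:00–15:30.
Windows ≥ 60 min: (none).
That's 0 windows.

0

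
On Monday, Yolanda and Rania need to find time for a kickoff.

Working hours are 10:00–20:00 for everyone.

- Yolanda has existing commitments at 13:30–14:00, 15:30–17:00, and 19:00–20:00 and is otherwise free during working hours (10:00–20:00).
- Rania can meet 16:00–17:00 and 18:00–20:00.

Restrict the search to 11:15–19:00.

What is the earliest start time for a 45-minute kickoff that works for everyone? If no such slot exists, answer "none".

18:00

Yolanda free within 10:00–20:00: 10:00–13:30, 14:00–15:30, 17:00–19:00.
Yolanda ∩ Rania: 18:00–19:00.
Restricted to 11:15–19:00: 18:00–19:00.
Windows ≥ 45 min: 18:00–19:00.
Earliest such window starts at 18:00.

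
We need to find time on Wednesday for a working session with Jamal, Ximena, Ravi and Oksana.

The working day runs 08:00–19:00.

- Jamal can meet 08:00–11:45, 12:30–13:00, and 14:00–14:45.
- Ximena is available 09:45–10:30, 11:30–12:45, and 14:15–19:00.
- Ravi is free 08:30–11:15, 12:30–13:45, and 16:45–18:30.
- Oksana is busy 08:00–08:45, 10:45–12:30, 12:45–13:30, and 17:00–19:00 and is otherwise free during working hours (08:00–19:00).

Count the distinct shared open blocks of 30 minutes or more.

Oksana free within 08:00–19:00: 08:45–10:45, 12:30–12:45, 13:30–17:00.
Jamal ∩ Ximena: 09:45–10:30, 11:30–11:45, 12:30–12:45, 14:15–14:45.
Jamal ∩ Ximena ∩ Ravi: 09:45–10:30, 12:30–12:45.
Jamal ∩ Ximena ∩ Ravi ∩ Oksana: 09:45–10:30, 12:30–12:45.
Windows ≥ 30 min: 09:45–10:30.
That's 1 window.

1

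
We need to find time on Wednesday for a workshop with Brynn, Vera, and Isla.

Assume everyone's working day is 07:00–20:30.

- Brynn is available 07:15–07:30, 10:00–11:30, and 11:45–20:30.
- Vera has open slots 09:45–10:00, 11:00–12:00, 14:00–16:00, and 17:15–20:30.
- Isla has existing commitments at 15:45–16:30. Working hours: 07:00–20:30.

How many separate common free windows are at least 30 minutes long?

Isla free within 07:00–20:30: 07:00–15:45, 16:30–20:30.
Brynn ∩ Vera: 11:00–11:30, 11:45–12:00, 14:00–16:00, 17:15–20:30.
Brynn ∩ Vera ∩ Isla: 11:00–11:30, 11:45–12:00, 14:00–15:45, 17:15–20:30.
Windows ≥ 30 min: 11:00–11:30, 14:00–15:45, 17:15–20:30.
That's 3 windows.

3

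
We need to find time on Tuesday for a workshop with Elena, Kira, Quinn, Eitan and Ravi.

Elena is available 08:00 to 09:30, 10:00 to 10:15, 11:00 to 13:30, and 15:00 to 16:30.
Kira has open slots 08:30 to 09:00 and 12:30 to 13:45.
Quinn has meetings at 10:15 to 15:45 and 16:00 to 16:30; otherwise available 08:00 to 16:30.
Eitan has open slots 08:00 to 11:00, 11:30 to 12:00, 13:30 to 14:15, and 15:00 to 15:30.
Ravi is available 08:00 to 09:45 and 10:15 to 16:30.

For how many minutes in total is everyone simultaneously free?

30 minutes

Quinn free within 08:00–16:30: 08:00–10:15, 15:45–16:00.
Elena ∩ Kira: 08:30–09:00, 12:30–13:30.
Elena ∩ Kira ∩ Quinn: 08:30–09:00.
Elena ∩ Kira ∩ Quinn ∩ Eitan: 08:30–09:00.
Elena ∩ Kira ∩ Quinn ∩ Eitan ∩ Ravi: 08:30–09:00.
Total common minutes: 30.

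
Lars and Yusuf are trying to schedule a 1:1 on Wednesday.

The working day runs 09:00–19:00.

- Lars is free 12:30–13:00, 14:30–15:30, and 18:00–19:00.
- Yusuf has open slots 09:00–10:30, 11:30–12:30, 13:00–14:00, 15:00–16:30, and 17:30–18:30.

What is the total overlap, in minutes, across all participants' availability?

Lars ∩ Yusuf: 15:00–15:30, 18:00–18:30.
Total common minutes: 30 + 30 = 60.

60 minutes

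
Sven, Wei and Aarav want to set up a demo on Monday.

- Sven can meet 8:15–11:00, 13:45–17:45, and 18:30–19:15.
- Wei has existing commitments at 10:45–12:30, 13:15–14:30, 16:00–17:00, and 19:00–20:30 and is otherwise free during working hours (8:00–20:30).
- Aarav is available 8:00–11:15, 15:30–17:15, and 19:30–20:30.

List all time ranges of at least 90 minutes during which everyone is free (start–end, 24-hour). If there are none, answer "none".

Wei free within 08:00–20:30: 08:00–10:45, 12:30–13:15, 14:30–16:00, 17:00–19:00.
Sven ∩ Wei: 08:15–10:45, 14:30–16:00, 17:00–17:45, 18:30–19:00.
Sven ∩ Wei ∩ Aarav: 08:15–10:45, 15:30–16:00, 17:00–17:15.
Windows ≥ 90 min: 08:15–10:45.

08:15–10:45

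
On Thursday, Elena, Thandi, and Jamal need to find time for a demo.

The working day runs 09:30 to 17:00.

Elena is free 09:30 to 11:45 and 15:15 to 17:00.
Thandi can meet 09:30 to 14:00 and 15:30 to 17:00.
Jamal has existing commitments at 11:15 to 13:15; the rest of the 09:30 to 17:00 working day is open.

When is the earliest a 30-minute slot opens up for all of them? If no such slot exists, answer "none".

09:30

Jamal free within 09:30–17:00: 09:30–11:15, 13:15–17:00.
Elena ∩ Thandi: 09:30–11:45, 15:30–17:00.
Elena ∩ Thandi ∩ Jamal: 09:30–11:15, 15:30–17:00.
Windows ≥ 30 min: 09:30–11:15, 15:30–17:00.
Earliest such window starts at 09:30.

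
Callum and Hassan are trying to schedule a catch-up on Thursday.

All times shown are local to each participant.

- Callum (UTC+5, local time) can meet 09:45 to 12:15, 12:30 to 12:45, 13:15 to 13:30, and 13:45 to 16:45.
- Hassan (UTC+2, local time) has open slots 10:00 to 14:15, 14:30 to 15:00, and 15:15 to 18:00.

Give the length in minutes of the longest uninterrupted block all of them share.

Callum → UTC: 04:45–07:15, 07:30–07:45, 08:15–08:30, 08:45–11:45.
Hassan → UTC: 08:00–12:15, 12:30–13:00, 13:15–16:00.
Callum ∩ Hassan: 08:15–08:30, 08:45–11:45.
Common window lengths: 15, 180 min; longest is 180.

180 minutes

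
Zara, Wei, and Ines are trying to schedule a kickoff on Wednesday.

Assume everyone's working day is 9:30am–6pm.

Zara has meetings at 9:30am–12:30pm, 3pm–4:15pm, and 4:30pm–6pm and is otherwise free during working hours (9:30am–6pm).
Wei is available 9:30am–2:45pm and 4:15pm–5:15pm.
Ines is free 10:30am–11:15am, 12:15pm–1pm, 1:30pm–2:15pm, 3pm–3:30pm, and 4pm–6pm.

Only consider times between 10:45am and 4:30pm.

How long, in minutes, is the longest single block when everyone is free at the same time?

45 minutes

Zara free within 09:30–18:00: 12:30–15:00, 16:15–16:30.
Zara ∩ Wei: 12:30–14:45, 16:15–16:30.
Zara ∩ Wei ∩ Ines: 12:30–13:00, 13:30–14:15, 16:15–16:30.
Restricted to 10:45–16:30: 12:30–13:00, 13:30–14:15, 16:15–16:30.
Common window lengths: 30, 45, 15 min; longest is 45.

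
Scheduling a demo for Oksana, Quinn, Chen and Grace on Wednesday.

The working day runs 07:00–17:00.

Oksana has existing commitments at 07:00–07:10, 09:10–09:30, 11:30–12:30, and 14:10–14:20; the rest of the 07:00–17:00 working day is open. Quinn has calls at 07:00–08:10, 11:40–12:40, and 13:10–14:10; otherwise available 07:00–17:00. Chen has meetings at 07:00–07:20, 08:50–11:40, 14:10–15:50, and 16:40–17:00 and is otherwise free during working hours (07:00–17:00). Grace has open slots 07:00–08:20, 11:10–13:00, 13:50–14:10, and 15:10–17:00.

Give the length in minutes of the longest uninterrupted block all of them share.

Oksana free within 07:00–17:00: 07:10–09:10, 09:30–11:30, 12:30–14:10, 14:20–17:00.
Quinn free within 07:00–17:00: 08:10–11:40, 12:40–13:10, 14:10–17:00.
Chen free within 07:00–17:00: 07:20–08:50, 11:40–14:10, 15:50–16:40.
Oksana ∩ Quinn: 08:10–09:10, 09:30–11:30, 12:40–13:10, 14:20–17:00.
Oksana ∩ Quinn ∩ Chen: 08:10–08:50, 12:40–13:10, 15:50–16:40.
Oksana ∩ Quinn ∩ Chen ∩ Grace: 08:10–08:20, 12:40–13:00, 15:50–16:40.
Common window lengths: 10, 20, 50 min; longest is 50.

50 minutes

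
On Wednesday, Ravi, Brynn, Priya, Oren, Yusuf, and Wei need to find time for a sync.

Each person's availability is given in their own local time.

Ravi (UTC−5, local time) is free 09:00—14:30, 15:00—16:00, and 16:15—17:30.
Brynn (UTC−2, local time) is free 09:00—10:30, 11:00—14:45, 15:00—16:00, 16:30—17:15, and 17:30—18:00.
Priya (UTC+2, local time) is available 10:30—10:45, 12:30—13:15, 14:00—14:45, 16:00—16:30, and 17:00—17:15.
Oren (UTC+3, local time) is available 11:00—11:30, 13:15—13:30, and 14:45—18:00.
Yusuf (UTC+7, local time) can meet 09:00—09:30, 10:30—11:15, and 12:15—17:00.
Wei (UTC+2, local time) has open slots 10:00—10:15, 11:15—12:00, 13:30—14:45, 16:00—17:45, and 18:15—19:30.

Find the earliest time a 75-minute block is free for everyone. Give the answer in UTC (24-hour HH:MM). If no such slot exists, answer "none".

none

Ravi → UTC: 14:00–19:30, 20:00–21:00, 21:15–22:30.
Brynn → UTC: 11:00–12:30, 13:00–16:45, 17:00–18:00, 18:30–19:15, 19:30–20:00.
Priya → UTC: 08:30–08:45, 10:30–11:15, 12:00–12:45, 14:00–14:30, 15:00–15:15.
Oren → UTC: 08:00–08:30, 10:15–10:30, 11:45–15:00.
Yusuf → UTC: 02:00–02:30, 03:30–04:15, 05:15–10:00.
Wei → UTC: 08:00–08:15, 09:15–10:00, 11:30–12:45, 14:00–15:45, 16:15–17:30.
Ravi ∩ Brynn: 14:00–16:45, 17:00–18:00, 18:30–19:15.
Ravi ∩ Brynn ∩ Priya: 14:00–14:30, 15:00–15:15.
Ravi ∩ Brynn ∩ Priya ∩ Oren: 14:00–14:30.
Ravi ∩ Brynn ∩ Priya ∩ Oren ∩ Yusuf: (none).
Ravi ∩ Brynn ∩ Priya ∩ Oren ∩ Yusuf ∩ Wei: (none).
Windows ≥ 75 min: (none).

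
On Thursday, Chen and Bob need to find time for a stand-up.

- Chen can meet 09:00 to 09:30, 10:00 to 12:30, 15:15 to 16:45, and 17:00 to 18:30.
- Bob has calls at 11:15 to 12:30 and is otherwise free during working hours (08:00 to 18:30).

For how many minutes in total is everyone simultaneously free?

Bob free within 08:00–18:30: 08:00–11:15, 12:30–18:30.
Chen ∩ Bob: 09:00–09:30, 10:00–11:15, 15:15–16:45, 17:00–18:30.
Total common minutes: 30 + 75 + 90 + 90 = 285.

285 minutes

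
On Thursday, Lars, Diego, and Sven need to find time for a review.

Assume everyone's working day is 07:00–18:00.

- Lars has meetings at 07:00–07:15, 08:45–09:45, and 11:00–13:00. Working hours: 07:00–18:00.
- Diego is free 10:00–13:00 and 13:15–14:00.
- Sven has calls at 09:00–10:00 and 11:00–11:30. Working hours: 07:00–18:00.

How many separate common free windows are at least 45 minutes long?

2

Lars free within 07:00–18:00: 07:15–08:45, 09:45–11:00, 13:00–18:00.
Sven free within 07:00–18:00: 07:00–09:00, 10:00–11:00, 11:30–18:00.
Lars ∩ Diego: 10:00–11:00, 13:15–14:00.
Lars ∩ Diego ∩ Sven: 10:00–11:00, 13:15–14:00.
Windows ≥ 45 min: 10:00–11:00, 13:15–14:00.
That's 2 windows.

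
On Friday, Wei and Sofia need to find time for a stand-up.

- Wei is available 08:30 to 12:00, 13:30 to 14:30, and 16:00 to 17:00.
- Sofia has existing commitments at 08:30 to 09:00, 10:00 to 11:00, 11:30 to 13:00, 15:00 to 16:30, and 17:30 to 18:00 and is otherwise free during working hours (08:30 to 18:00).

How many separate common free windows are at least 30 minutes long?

Sofia free within 08:30–18:00: 09:00–10:00, 11:00–11:30, 13:00–15:00, 16:30–17:30.
Wei ∩ Sofia: 09:00–10:00, 11:00–11:30, 13:30–14:30, 16:30–17:00.
Windows ≥ 30 min: 09:00–10:00, 11:00–11:30, 13:30–14:30, 16:30–17:00.
That's 4 windows.

4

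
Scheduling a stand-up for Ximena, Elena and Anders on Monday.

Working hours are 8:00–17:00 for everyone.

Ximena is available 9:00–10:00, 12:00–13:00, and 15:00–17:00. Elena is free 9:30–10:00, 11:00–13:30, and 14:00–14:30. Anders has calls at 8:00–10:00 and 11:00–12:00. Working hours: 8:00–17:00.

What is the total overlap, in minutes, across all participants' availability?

60 minutes

Anders free within 08:00–17:00: 10:00–11:00, 12:00–17:00.
Ximena ∩ Elena: 09:30–10:00, 12:00–13:00.
Ximena ∩ Elena ∩ Anders: 12:00–13:00.
Total common minutes: 60.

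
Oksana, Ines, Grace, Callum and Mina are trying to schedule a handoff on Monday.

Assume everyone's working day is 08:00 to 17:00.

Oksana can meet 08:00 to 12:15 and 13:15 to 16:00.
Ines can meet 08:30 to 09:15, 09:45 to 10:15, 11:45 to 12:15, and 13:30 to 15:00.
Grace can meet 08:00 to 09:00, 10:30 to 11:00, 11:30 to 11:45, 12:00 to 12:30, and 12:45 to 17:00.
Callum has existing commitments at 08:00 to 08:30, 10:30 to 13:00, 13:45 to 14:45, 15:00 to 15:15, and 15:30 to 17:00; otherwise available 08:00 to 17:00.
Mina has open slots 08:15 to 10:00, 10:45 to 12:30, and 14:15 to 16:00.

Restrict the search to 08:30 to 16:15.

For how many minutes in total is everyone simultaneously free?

45 minutes

Callum free within 08:00–17:00: 08:30–10:30, 13:00–13:45, 14:45–15:00, 15:15–15:30.
Oksana ∩ Ines: 08:30–09:15, 09:45–10:15, 11:45–12:15, 13:30–15:00.
Oksana ∩ Ines ∩ Grace: 08:30–09:00, 12:00–12:15, 13:30–15:00.
Oksana ∩ Ines ∩ Grace ∩ Callum: 08:30–09:00, 13:30–13:45, 14:45–15:00.
Oksana ∩ Ines ∩ Grace ∩ Callum ∩ Mina: 08:30–09:00, 14:45–15:00.
Restricted to 08:30–16:15: 08:30–09:00, 14:45–15:00.
Total common minutes: 30 + 15 = 45.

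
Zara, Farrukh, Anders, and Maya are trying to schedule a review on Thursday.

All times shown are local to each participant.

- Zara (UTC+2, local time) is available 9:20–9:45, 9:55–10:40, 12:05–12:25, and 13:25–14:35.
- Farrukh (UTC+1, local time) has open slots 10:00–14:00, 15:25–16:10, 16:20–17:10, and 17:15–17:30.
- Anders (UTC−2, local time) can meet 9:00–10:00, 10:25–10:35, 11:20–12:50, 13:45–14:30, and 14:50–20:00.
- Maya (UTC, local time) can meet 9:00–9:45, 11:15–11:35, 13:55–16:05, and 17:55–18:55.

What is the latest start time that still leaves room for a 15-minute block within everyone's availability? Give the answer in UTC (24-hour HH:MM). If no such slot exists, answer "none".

Zara → UTC: 07:20–07:45, 07:55–08:40, 10:05–10:25, 11:25–12:35.
Farrukh → UTC: 09:00–13:00, 14:25–15:10, 15:20–16:10, 16:15–16:30.
Anders → UTC: 11:00–12:00, 12:25–12:35, 13:20–14:50, 15:45–16:30, 16:50–22:00.
Maya → UTC: 09:00–09:45, 11:15–11:35, 13:55–16:05, 17:55–18:55.
Zara ∩ Farrukh: 10:05–10:25, 11:25–12:35.
Zara ∩ Farrukh ∩ Anders: 11:25–12:00, 12:25–12:35.
Zara ∩ Farrukh ∩ Anders ∩ Maya: 11:25–11:35.
Windows ≥ 15 min: (none).

none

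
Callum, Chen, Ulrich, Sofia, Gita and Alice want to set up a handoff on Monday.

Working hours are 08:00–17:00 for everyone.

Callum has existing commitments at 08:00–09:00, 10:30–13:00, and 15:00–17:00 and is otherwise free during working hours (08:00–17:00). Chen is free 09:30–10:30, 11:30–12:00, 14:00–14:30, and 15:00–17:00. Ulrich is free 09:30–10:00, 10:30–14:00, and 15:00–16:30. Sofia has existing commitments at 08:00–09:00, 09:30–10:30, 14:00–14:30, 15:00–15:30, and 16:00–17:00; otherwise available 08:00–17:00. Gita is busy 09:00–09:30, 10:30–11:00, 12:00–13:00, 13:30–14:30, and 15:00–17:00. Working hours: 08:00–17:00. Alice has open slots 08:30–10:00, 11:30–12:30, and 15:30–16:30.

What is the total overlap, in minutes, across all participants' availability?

Callum free within 08:00–17:00: 09:00–10:30, 13:00–15:00.
Sofia free within 08:00–17:00: 09:00–09:30, 10:30–14:00, 14:30–15:00, 15:30–16:00.
Gita free within 08:00–17:00: 08:00–09:00, 09:30–10:30, 11:00–12:00, 13:00–13:30, 14:30–15:00.
Callum ∩ Chen: 09:30–10:30, 14:00–14:30.
Callum ∩ Chen ∩ Ulrich: 09:30–10:00.
Callum ∩ Chen ∩ Ulrich ∩ Sofia: (none).
Callum ∩ Chen ∩ Ulrich ∩ Sofia ∩ Gita: (none).
Callum ∩ Chen ∩ Ulrich ∩ Sofia ∩ Gita ∩ Alice: (none).
Total common minutes: 0.

0 minutes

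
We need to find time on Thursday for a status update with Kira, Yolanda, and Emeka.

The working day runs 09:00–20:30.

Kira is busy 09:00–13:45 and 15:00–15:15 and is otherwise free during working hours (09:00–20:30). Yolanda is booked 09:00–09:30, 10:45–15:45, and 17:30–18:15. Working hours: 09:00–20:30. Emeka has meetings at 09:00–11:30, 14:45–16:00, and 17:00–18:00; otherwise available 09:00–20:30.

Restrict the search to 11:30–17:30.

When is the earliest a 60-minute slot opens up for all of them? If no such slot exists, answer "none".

Kira free within 09:00–20:30: 13:45–15:00, 15:15–20:30.
Yolanda free within 09:00–20:30: 09:30–10:45, 15:45–17:30, 18:15–20:30.
Emeka free within 09:00–20:30: 11:30–14:45, 16:00–17:00, 18:00–20:30.
Kira ∩ Yolanda: 15:45–17:30, 18:15–20:30.
Kira ∩ Yolanda ∩ Emeka: 16:00–17:00, 18:15–20:30.
Restricted to 11:30–17:30: 16:00–17:00.
Windows ≥ 60 min: 16:00–17:00.
Earliest such window starts at 16:00.

16:00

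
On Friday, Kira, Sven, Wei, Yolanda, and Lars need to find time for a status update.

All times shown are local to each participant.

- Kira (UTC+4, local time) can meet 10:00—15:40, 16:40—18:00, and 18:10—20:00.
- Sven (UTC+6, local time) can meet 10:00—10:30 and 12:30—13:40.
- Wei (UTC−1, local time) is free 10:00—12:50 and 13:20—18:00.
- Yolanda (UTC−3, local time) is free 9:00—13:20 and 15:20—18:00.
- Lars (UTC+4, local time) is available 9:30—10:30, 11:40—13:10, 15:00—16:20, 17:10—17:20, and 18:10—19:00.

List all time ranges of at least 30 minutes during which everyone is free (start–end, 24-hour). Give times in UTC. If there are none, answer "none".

Kira → UTC: 06:00–11:40, 12:40–14:00, 14:10–16:00.
Sven → UTC: 04:00–04:30, 06:30–07:40.
Wei → UTC: 11:00–13:50, 14:20–19:00.
Yolanda → UTC: 12:00–16:20, 18:20–21:00.
Lars → UTC: 05:30–06:30, 07:40–09:10, 11:00–12:20, 13:10–13:20, 14:10–15:00.
Kira ∩ Sven: 06:30–07:40.
Kira ∩ Sven ∩ Wei: (none).
Kira ∩ Sven ∩ Wei ∩ Yolanda: (none).
Kira ∩ Sven ∩ Wei ∩ Yolanda ∩ Lars: (none).
Windows ≥ 30 min: (none).

none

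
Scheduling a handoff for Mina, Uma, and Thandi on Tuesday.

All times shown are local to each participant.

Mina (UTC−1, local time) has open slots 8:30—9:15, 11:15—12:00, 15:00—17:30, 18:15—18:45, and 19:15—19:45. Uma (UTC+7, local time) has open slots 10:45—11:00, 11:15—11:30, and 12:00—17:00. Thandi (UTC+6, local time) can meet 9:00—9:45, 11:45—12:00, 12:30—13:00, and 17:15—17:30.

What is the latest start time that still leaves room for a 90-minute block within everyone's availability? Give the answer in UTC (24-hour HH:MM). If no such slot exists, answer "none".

none

Mina → UTC: 09:30–10:15, 12:15–13:00, 16:00–18:30, 19:15–19:45, 20:15–20:45.
Uma → UTC: 03:45–04:00, 04:15–04:30, 05:00–10:00.
Thandi → UTC: 03:00–03:45, 05:45–06:00, 06:30–07:00, 11:15–11:30.
Mina ∩ Uma: 09:30–10:00.
Mina ∩ Uma ∩ Thandi: (none).
Windows ≥ 90 min: (none).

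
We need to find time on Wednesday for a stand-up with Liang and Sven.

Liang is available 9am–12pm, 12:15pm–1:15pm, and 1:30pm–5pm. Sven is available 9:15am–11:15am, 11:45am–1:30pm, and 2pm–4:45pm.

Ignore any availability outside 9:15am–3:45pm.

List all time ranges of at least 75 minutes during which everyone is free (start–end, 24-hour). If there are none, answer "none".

Liang ∩ Sven: 09:15–11:15, 11:45–12:00, 12:15–13:15, 14:00–16:45.
Restricted to 09:15–15:45: 09:15–11:15, 11:45–12:00, 12:15–13:15, 14:00–15:45.
Windows ≥ 75 min: 09:15–11:15, 14:00–15:45.

09:15–11:15, 14:00–15:45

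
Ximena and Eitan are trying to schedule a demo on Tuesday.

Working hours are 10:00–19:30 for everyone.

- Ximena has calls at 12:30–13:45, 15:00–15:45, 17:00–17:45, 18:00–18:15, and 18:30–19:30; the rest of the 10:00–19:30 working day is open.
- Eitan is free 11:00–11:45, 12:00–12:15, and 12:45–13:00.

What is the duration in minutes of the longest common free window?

45 minutes

Ximena free within 10:00–19:30: 10:00–12:30, 13:45–15:00, 15:45–17:00, 17:45–18:00, 18:15–18:30.
Ximena ∩ Eitan: 11:00–11:45, 12:00–12:15.
Common window lengths: 45, 15 min; longest is 45.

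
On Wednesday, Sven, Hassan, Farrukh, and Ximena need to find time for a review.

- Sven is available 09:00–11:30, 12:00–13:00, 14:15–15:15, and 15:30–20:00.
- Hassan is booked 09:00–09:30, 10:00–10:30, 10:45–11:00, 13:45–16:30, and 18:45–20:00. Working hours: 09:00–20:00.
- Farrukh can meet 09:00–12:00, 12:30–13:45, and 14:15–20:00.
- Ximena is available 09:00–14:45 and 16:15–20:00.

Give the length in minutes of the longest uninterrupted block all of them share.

Hassan free within 09:00–20:00: 09:30–10:00, 10:30–10:45, 11:00–13:45, 16:30–18:45.
Sven ∩ Hassan: 09:30–10:00, 10:30–10:45, 11:00–11:30, 12:00–13:00, 16:30–18:45.
Sven ∩ Hassan ∩ Farrukh: 09:30–10:00, 10:30–10:45, 11:00–11:30, 12:30–13:00, 16:30–18:45.
Sven ∩ Hassan ∩ Farrukh ∩ Ximena: 09:30–10:00, 10:30–10:45, 11:00–11:30, 12:30–13:00, 16:30–18:45.
Common window lengths: 30, 15, 30, 30, 135 min; longest is 135.

135 minutes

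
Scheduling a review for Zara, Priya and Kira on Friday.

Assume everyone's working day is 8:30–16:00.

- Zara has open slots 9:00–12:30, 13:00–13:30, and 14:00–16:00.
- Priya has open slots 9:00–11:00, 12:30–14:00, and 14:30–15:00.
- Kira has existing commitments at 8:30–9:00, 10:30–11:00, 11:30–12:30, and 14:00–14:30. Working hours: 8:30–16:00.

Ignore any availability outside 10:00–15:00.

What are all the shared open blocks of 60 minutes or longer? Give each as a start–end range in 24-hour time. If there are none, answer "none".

none

Kira free within 08:30–16:00: 09:00–10:30, 11:00–11:30, 12:30–14:00, 14:30–16:00.
Zara ∩ Priya: 09:00–11:00, 13:00–13:30, 14:30–15:00.
Zara ∩ Priya ∩ Kira: 09:00–10:30, 13:00–13:30, 14:30–15:00.
Restricted to 10:00–15:00: 10:00–10:30, 13:00–13:30, 14:30–15:00.
Windows ≥ 60 min: (none).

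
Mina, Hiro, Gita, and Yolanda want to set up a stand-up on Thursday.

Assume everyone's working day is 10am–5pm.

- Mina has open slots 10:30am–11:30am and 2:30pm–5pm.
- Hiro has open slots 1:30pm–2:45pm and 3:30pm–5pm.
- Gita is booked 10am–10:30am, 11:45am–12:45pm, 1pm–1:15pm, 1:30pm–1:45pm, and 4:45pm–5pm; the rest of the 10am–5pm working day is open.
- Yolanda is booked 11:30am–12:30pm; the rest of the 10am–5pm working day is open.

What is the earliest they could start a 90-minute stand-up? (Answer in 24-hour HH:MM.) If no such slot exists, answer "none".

Gita free within 10:00–17:00: 10:30–11:45, 12:45–13:00, 13:15–13:30, 13:45–16:45.
Yolanda free within 10:00–17:00: 10:00–11:30, 12:30–17:00.
Mina ∩ Hiro: 14:30–14:45, 15:30–17:00.
Mina ∩ Hiro ∩ Gita: 14:30–14:45, 15:30–16:45.
Mina ∩ Hiro ∩ Gita ∩ Yolanda: 14:30–14:45, 15:30–16:45.
Windows ≥ 90 min: (none).

none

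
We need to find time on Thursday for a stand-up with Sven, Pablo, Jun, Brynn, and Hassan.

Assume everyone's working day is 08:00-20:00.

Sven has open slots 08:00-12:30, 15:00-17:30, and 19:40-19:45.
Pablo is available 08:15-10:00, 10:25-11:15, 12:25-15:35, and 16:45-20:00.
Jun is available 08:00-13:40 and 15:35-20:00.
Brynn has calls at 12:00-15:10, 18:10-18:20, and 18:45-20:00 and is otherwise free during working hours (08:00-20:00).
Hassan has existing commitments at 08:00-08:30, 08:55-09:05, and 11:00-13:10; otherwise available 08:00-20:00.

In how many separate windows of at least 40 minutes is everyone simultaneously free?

Brynn free within 08:00–20:00: 08:00–12:00, 15:10–18:10, 18:20–18:45.
Hassan free within 08:00–20:00: 08:30–08:55, 09:05–11:00, 13:10–20:00.
Sven ∩ Pablo: 08:15–10:00, 10:25–11:15, 12:25–12:30, 15:00–15:35, 16:45–17:30, 19:40–19:45.
Sven ∩ Pablo ∩ Jun: 08:15–10:00, 10:25–11:15, 12:25–12:30, 16:45–17:30, 19:40–19:45.
Sven ∩ Pablo ∩ Jun ∩ Brynn: 08:15–10:00, 10:25–11:15, 16:45–17:30.
Sven ∩ Pablo ∩ Jun ∩ Brynn ∩ Hassan: 08:30–08:55, 09:05–10:00, 10:25–11:00, 16:45–17:30.
Windows ≥ 40 min: 09:05–10:00, 16:45–17:30.
That's 2 windows.

2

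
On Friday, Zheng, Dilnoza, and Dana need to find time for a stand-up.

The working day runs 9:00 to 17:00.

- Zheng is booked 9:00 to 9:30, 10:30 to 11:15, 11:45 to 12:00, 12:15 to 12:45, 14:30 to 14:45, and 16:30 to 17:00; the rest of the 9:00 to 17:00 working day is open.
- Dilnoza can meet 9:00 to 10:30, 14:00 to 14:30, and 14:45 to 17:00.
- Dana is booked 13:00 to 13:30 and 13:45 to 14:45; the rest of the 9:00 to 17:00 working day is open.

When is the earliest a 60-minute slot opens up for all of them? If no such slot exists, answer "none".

Zheng free within 09:00–17:00: 09:30–10:30, 11:15–11:45, 12:00–12:15, 12:45–14:30, 14:45–16:30.
Dana free within 09:00–17:00: 09:00–13:00, 13:30–13:45, 14:45–17:00.
Zheng ∩ Dilnoza: 09:30–10:30, 14:00–14:30, 14:45–16:30.
Zheng ∩ Dilnoza ∩ Dana: 09:30–10:30, 14:45–16:30.
Windows ≥ 60 min: 09:30–10:30, 14:45–16:30.
Earliest such window starts at 09:30.

09:30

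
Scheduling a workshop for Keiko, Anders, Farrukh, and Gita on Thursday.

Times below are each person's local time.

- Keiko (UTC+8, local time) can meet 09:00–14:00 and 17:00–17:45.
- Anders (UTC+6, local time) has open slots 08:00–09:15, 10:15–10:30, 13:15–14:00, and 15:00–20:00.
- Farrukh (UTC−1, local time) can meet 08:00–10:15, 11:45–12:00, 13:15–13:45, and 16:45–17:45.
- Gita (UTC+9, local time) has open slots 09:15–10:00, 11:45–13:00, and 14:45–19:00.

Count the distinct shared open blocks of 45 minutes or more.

Keiko → UTC: 01:00–06:00, 09:00–09:45.
Anders → UTC: 02:00–03:15, 04:15–04:30, 07:15–08:00, 09:00–14:00.
Farrukh → UTC: 09:00–11:15, 12:45–13:00, 14:15–14:45, 17:45–18:45.
Gita → UTC: 00:15–01:00, 02:45–04:00, 05:45–10:00.
Keiko ∩ Anders: 02:00–03:15, 04:15–04:30, 09:00–09:45.
Keiko ∩ Anders ∩ Farrukh: 09:00–09:45.
Keiko ∩ Anders ∩ Farrukh ∩ Gita: 09:00–09:45.
Windows ≥ 45 min: 09:00–09:45.
That's 1 window.

1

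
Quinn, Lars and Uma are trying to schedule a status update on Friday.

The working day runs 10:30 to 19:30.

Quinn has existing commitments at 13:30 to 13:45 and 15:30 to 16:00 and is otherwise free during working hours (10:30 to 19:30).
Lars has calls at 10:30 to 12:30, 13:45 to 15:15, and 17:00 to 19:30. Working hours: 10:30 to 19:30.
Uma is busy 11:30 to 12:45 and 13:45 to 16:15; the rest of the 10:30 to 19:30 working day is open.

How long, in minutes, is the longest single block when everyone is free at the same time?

45 minutes

Quinn free within 10:30–19:30: 10:30–13:30, 13:45–15:30, 16:00–19:30.
Lars free within 10:30–19:30: 12:30–13:45, 15:15–17:00.
Uma free within 10:30–19:30: 10:30–11:30, 12:45–13:45, 16:15–19:30.
Quinn ∩ Lars: 12:30–13:30, 15:15–15:30, 16:00–17:00.
Quinn ∩ Lars ∩ Uma: 12:45–13:30, 16:15–17:00.
Common window lengths: 45, 45 min; longest is 45.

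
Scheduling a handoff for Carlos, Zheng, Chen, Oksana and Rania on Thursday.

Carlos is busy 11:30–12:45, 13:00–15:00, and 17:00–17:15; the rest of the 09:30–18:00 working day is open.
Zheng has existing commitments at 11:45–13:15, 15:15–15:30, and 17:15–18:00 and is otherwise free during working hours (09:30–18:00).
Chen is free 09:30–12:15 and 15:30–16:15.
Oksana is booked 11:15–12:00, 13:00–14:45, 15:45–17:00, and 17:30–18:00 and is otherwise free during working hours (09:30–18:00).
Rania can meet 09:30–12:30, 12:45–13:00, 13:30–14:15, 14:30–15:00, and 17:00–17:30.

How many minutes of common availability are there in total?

Carlos free within 09:30–18:00: 09:30–11:30, 12:45–13:00, 15:00–17:00, 17:15–18:00.
Zheng free within 09:30–18:00: 09:30–11:45, 13:15–15:15, 15:30–17:15.
Oksana free within 09:30–18:00: 09:30–11:15, 12:00–13:00, 14:45–15:45, 17:00–17:30.
Carlos ∩ Zheng: 09:30–11:30, 15:00–15:15, 15:30–17:00.
Carlos ∩ Zheng ∩ Chen: 09:30–11:30, 15:30–16:15.
Carlos ∩ Zheng ∩ Chen ∩ Oksana: 09:30–11:15, 15:30–15:45.
Carlos ∩ Zheng ∩ Chen ∩ Oksana ∩ Rania: 09:30–11:15.
Total common minutes: 105.

105 minutes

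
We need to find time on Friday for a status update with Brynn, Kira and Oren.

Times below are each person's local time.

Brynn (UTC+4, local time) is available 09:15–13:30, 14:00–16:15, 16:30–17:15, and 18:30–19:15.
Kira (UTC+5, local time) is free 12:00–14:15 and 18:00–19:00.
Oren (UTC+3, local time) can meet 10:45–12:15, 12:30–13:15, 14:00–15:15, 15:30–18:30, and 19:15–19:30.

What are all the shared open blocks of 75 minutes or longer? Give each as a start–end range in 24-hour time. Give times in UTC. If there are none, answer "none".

07:45–09:15

Brynn → UTC: 05:15–09:30, 10:00–12:15, 12:30–13:15, 14:30–15:15.
Kira → UTC: 07:00–09:15, 13:00–14:00.
Oren → UTC: 07:45–09:15, 09:30–10:15, 11:00–12:15, 12:30–15:30, 16:15–16:30.
Brynn ∩ Kira: 07:00–09:15, 13:00–13:15.
Brynn ∩ Kira ∩ Oren: 07:45–09:15, 13:00–13:15.
Windows ≥ 75 min: 07:45–09:15.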